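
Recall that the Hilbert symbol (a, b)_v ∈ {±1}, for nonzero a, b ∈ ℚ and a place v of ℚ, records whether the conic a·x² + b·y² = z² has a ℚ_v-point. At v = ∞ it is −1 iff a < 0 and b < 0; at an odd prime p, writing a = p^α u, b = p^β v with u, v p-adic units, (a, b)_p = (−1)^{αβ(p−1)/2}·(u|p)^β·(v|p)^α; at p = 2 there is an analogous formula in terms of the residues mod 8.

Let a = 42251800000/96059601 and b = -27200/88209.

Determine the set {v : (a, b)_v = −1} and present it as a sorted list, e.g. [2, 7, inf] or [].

[2, 5, 17, 43]

Mod squares: a ≡ 3655, b ≡ -17. Check v ∈ {∞, 2, 3, 5, 11, 17, 43}.
v=∞: 3655 > 0 and -17 < 0  ⇒  (a,b)_∞ = +1.
v=5: a=5^5·(≡1), b=5^2·(≡3) mod 5; (1|5)=+1, (3|5)=-1; (−1)^{5·2·2}·(+1)^2·(-1)^5 = -1.
v=17: a=17^3·(≡7), b=17^1·(≡9) mod 17; (7|17)=-1, (9|17)=+1; (−1)^{3·1·8}·(-1)^1·(+1)^3 = -1.
v=2: v_2(a)=6, v_2(b)=6; units ≡ 7, 7 (mod 8); ε·ε+αω+βω = 1·1+6·0+6·0 ≡ 1  ⇒  (a,b)_2 = -1.
v=3: a=3^-8·(≡1), b=3^-6·(≡1) mod 3; (1|3)=+1, (1|3)=+1; (−1)^{-8·-6·1}·(+1)^-6·(+1)^-8 = +1.
v=11: a=11^-4·(≡5), b=11^-2·(≡1) mod 11; (5|11)=+1, (1|11)=+1; (−1)^{-4·-2·5}·(+1)^-2·(+1)^-4 = +1.
v=43: a=43^1·(≡42), b=43^0·(≡20) mod 43; (42|43)=-1, (20|43)=-1; (−1)^{1·0·21}·(-1)^0·(-1)^1 = -1.
(3655, -17 / ℚ) ramifies at {2, 5, 17, 43}: a division algebra.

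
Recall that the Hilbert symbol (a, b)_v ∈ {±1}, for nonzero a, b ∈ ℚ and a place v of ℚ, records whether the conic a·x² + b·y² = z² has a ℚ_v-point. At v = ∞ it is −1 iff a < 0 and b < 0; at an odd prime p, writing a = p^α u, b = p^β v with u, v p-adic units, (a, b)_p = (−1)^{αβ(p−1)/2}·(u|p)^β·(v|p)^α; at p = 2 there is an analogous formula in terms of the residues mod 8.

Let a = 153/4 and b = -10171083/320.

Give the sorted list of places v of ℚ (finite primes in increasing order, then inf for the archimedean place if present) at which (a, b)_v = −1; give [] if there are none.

[3, 5, 17, 29]

Mod squares: a ≡ 17, b ≡ -96135. Check v ∈ {∞, 2, 3, 5, 13, 17, 23, 29}.
v=5: a=5^0·(≡2), b=5^-1·(≡3) mod 5; (2|5)=-1, (3|5)=-1; (−1)^{0·-1·2}·(-1)^-1·(-1)^0 = -1.
v=2: v_2(a)=-2, v_2(b)=-6; units ≡ 1, 1 (mod 8); ε·ε+αω+βω = 0·0+-2·0+-6·0 ≡ 0  ⇒  (a,b)_2 = +1.
v=∞: 17 > 0 and -96135 < 0  ⇒  (a,b)_∞ = +1.
v=17: a=17^1·(≡15), b=17^1·(≡6) mod 17; (15|17)=+1, (6|17)=-1; (−1)^{1·1·8}·(+1)^1·(-1)^1 = -1.
v=23: a=23^0·(≡21), b=23^2·(≡11) mod 23; (21|23)=-1, (11|23)=-1; (−1)^{0·2·11}·(-1)^2·(-1)^0 = +1.
v=29: a=29^0·(≡2), b=29^1·(≡28) mod 29; (2|29)=-1, (28|29)=+1; (−1)^{0·1·14}·(-1)^1·(+1)^0 = -1.
v=13: a=13^0·(≡9), b=13^1·(≡5) mod 13; (9|13)=+1, (5|13)=-1; (−1)^{0·1·6}·(+1)^1·(-1)^0 = +1.
v=3: a=3^2·(≡2), b=3^1·(≡1) mod 3; (2|3)=-1, (1|3)=+1; (−1)^{2·1·1}·(-1)^1·(+1)^2 = -1.
|Ram(17, -96135)| = 4, even; anisotropic at {3, 5, 17, 29}.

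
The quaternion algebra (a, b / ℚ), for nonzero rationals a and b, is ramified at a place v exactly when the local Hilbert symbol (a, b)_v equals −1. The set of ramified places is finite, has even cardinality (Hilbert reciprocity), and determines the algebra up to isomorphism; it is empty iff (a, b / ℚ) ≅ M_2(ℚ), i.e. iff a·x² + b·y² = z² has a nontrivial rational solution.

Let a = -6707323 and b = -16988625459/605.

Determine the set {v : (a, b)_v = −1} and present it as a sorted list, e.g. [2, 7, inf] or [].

(a, b) ≡ (-6707323, -330455) mod (ℚ^×)²; places V = {2, 3, 5, 7, 11, 13, 19, 29, 37, 43, 47, 53, ∞}.
(a,b)_43: α=0, u≡32; β=1, v≡39 (mod 43); (32|43)=-1, (39|43)=-1; sign (−1)^0·-1^1·-1^0 = -1.
(a,b)_3: α=0, u≡2; β=2, v≡1 (mod 3); (2|3)=-1, (1|3)=+1; sign (−1)^0·-1^2·+1^0 = +1.
(a,b)_47: α=1, u≡30; β=0, v≡9 (mod 47); (30|47)=-1, (9|47)=+1; sign (−1)^0·-1^0·+1^1 = +1.
(a,b)_11: α=0, u≡4; β=-2, v≡6 (mod 11); (4|11)=+1, (6|11)=-1; sign (−1)^0·+1^-2·-1^0 = +1.
(a,b)_∞: sgn(-6707323)=−, sgn(-330455)=−, so -1.
(a,b)_19: α=1, u≡3; β=0, v≡13 (mod 19); (3|19)=-1, (13|19)=-1; sign (−1)^0·-1^0·-1^1 = -1.
(a,b)_29: α=1, u≡17; β=1, v≡21 (mod 29); (17|29)=-1, (21|29)=-1; sign (−1)^0·-1^1·-1^1 = +1.
(a,b)_5: α=0, u≡2; β=-1, v≡1 (mod 5); (2|5)=-1, (1|5)=+1; sign (−1)^0·-1^-1·+1^0 = -1.
(a,b)_13: α=0, u≡1; β=4, v≡5 (mod 13); (1|13)=+1, (5|13)=-1; sign (−1)^0·+1^4·-1^0 = +1.
(a,b)_53: α=0, u≡39; β=1, v≡35 (mod 53); (39|53)=-1, (35|53)=-1; sign (−1)^0·-1^1·-1^0 = -1.
(a,b)_2: α=0, β=0; u≡5, v≡1 (mod 8); ε(u)ε(v)=0·0, αω(v)=0·0, βω(u)=0·1; sum ≡ 0  ⇒  +1.
(a,b)_37: α=1, u≡21; β=0, v≡13 (mod 37); (21|37)=+1, (13|37)=-1; sign (−1)^0·+1^0·-1^1 = -1.
(a,b)_7: α=1, u≡6; β=0, v≡2 (mod 7); (6|7)=-1, (2|7)=+1; sign (−1)^0·-1^0·+1^1 = +1.
Ram(-6707323, -330455) = {5, 19, 37, 43, 53, ∞}; no ℚ_5-point on the conic.

[5, 19, 37, 43, 53, inf]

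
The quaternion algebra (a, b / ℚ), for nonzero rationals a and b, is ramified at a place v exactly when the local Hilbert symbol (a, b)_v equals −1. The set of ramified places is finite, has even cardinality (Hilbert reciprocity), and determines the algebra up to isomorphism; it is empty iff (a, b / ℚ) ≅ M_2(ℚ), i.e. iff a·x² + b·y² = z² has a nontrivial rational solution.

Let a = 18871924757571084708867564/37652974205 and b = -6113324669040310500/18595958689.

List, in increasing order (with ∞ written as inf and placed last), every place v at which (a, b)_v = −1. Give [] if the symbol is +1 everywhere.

(a, b) ≡ (4495, -5945) mod (ℚ^×)²; places V = {2, 3, 5, 7, 11, 19, 23, 29, 31, 41, ∞}.
(a,b)_7: α=-6, u≡2; β=-4, v≡6 (mod 7); (2|7)=+1, (6|7)=-1; sign (−1)^0·+1^-4·-1^-6 = +1.
(a,b)_11: α=-2, u≡7; β=-4, v≡8 (mod 11); (7|11)=-1, (8|11)=-1; sign (−1)^0·-1^-4·-1^-2 = +1.
(a,b)_41: α=4, u≡34; β=3, v≡34 (mod 41); (34|41)=-1, (34|41)=-1; sign (−1)^0·-1^3·-1^4 = -1.
(a,b)_31: α=3, u≡29; β=2, v≡10 (mod 31); (29|31)=-1, (10|31)=+1; sign (−1)^0·-1^2·+1^3 = +1.
(a,b)_23: α=-2, u≡19; β=-2, v≡9 (mod 23); (19|23)=-1, (9|23)=+1; sign (−1)^0·-1^-2·+1^-2 = +1.
(a,b)_19: α=2, u≡4; β=0, v≡2 (mod 19); (4|19)=+1, (2|19)=-1; sign (−1)^0·+1^0·-1^2 = +1.
(a,b)_∞: sgn(4495)=+, sgn(-5945)=−, so +1.
(a,b)_3: α=2, u≡1; β=2, v≡1 (mod 3); (1|3)=+1, (1|3)=+1; sign (−1)^0·+1^2·+1^2 = +1.
(a,b)_2: α=2, β=2; u≡7, v≡7 (mod 8); ε(u)ε(v)=1·1, αω(v)=2·0, βω(u)=2·0; sum ≡ 1  ⇒  -1.
(a,b)_5: α=-1, u≡4; β=3, v≡4 (mod 5); (4|5)=+1, (4|5)=+1; sign (−1)^0·+1^3·+1^-1 = +1.
(a,b)_29: α=7, u≡21; β=5, v≡18 (mod 29); (21|29)=-1, (18|29)=-1; sign (−1)^0·-1^5·-1^7 = +1.
Ram(4495, -5945) = {2, 41}; no ℚ_2-point on the conic.

[2, 41]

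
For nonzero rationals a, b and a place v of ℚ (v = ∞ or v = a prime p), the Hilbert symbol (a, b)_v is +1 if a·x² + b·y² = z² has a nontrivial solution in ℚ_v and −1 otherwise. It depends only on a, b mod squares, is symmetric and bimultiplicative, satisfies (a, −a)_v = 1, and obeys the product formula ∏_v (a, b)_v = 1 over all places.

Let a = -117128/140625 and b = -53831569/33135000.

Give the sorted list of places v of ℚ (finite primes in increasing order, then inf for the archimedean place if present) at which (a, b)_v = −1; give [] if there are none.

[2, inf]

Mod squares: a ≡ -2, b ≡ -6. Check v ∈ {∞, 2, 3, 5, 11, 23, 29, 47}.
v=23: a=23^0·(≡19), b=23^2·(≡15) mod 23; (19|23)=-1, (15|23)=-1; (−1)^{0·2·11}·(-1)^2·(-1)^0 = +1.
v=11: a=11^4·(≡3), b=11^2·(≡9) mod 11; (3|11)=+1, (9|11)=+1; (−1)^{4·2·5}·(+1)^2·(+1)^4 = +1.
v=29: a=29^0·(≡8), b=29^2·(≡28) mod 29; (8|29)=-1, (28|29)=+1; (−1)^{0·2·14}·(-1)^2·(+1)^0 = +1.
v=2: v_2(a)=3, v_2(b)=-3; units ≡ 7, 5 (mod 8); ε·ε+αω+βω = 1·0+3·1+-3·0 ≡ 1  ⇒  (a,b)_2 = -1.
v=∞: -2 < 0 and -6 < 0  ⇒  (a,b)_∞ = -1.
v=3: a=3^-2·(≡1), b=3^-1·(≡1) mod 3; (1|3)=+1, (1|3)=+1; (−1)^{-2·-1·1}·(+1)^-1·(+1)^-2 = +1.
v=5: a=5^-6·(≡3), b=5^-4·(≡1) mod 5; (3|5)=-1, (1|5)=+1; (−1)^{-6·-4·2}·(-1)^-4·(+1)^-6 = +1.
v=47: a=47^0·(≡43), b=47^-2·(≡30) mod 47; (43|47)=-1, (30|47)=-1; (−1)^{0·-2·23}·(-1)^-2·(-1)^0 = +1.
(-2, -6 / ℚ) ramifies at {2, ∞}: a division algebra.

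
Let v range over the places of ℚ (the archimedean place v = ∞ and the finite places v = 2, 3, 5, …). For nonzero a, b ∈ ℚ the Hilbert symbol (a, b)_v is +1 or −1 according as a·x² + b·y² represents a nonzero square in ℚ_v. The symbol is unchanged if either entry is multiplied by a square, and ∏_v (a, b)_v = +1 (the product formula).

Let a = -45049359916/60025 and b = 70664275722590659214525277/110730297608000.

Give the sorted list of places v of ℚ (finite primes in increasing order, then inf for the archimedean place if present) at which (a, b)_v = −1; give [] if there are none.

[29, 37]

Mod squares: a ≡ -8226691, b ≡ 185. Check v ∈ {∞, 2, 3, 5, 7, 11, 13, 17, 29, 37, 41, 43}.
v=∞: -8226691 < 0 and 185 > 0  ⇒  (a,b)_∞ = +1.
v=37: a=37^3·(≡30), b=37^7·(≡18) mod 37; (30|37)=+1, (18|37)=-1; (−1)^{3·7·18}·(+1)^7·(-1)^3 = -1.
v=7: a=7^-4·(≡5), b=7^-12·(≡3) mod 7; (5|7)=-1, (3|7)=-1; (−1)^{-4·-12·3}·(-1)^-12·(-1)^-4 = +1.
v=13: a=13^0·(≡6), b=13^2·(≡4) mod 13; (6|13)=-1, (4|13)=+1; (−1)^{0·2·6}·(-1)^2·(+1)^0 = +1.
v=11: a=11^1·(≡9), b=11^2·(≡3) mod 11; (9|11)=+1, (3|11)=+1; (−1)^{1·2·5}·(+1)^2·(+1)^1 = +1.
v=2: v_2(a)=2, v_2(b)=-6; units ≡ 5, 1 (mod 8); ε·ε+αω+βω = 0·0+2·0+-6·1 ≡ 0  ⇒  (a,b)_2 = +1.
v=5: a=5^-2·(≡4), b=5^-3·(≡3) mod 5; (4|5)=+1, (3|5)=-1; (−1)^{-2·-3·2}·(+1)^-3·(-1)^-2 = +1.
v=43: a=43^0·(≡42), b=43^2·(≡36) mod 43; (42|43)=-1, (36|43)=+1; (−1)^{0·2·21}·(-1)^2·(+1)^0 = +1.
v=29: a=29^1·(≡28), b=29^2·(≡12) mod 29; (28|29)=+1, (12|29)=-1; (−1)^{1·2·14}·(+1)^2·(-1)^1 = -1.
v=17: a=17^1·(≡1), b=17^2·(≡16) mod 17; (1|17)=+1, (16|17)=+1; (−1)^{1·2·8}·(+1)^2·(+1)^1 = +1.
v=3: a=3^0·(≡2), b=3^4·(≡2) mod 3; (2|3)=-1, (2|3)=-1; (−1)^{0·4·1}·(-1)^4·(-1)^0 = +1.
v=41: a=41^1·(≡28), b=41^0·(≡20) mod 41; (28|41)=-1, (20|41)=+1; (−1)^{1·0·20}·(-1)^0·(+1)^1 = +1.
(-8226691, 185 / ℚ) ramifies at {29, 37}: a division algebra.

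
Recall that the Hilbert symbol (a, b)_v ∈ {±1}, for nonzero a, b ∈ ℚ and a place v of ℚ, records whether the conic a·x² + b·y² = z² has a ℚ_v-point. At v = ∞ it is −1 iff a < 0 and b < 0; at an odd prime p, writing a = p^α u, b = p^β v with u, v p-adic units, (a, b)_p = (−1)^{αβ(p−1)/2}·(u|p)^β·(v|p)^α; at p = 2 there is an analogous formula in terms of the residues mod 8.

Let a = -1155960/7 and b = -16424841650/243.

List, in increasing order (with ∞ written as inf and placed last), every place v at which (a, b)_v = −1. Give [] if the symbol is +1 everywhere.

[2, 3, 5, 7, 19, inf]

Mod squares: a ≡ -1330, b ≡ -76038. Check v ∈ {∞, 2, 3, 5, 7, 13, 19, 23, 29}.
v=23: a=23^0·(≡16), b=23^3·(≡8) mod 23; (16|23)=+1, (8|23)=+1; (−1)^{0·3·11}·(+1)^3·(+1)^0 = +1.
v=19: a=19^1·(≡16), b=19^1·(≡11) mod 19; (16|19)=+1, (11|19)=+1; (−1)^{1·1·9}·(+1)^1·(+1)^1 = -1.
v=2: v_2(a)=3, v_2(b)=1; units ≡ 7, 5 (mod 8); ε·ε+αω+βω = 1·0+3·1+1·0 ≡ 1  ⇒  (a,b)_2 = -1.
v=7: a=7^-1·(≡6), b=7^2·(≡6) mod 7; (6|7)=-1, (6|7)=-1; (−1)^{-1·2·3}·(-1)^2·(-1)^-1 = -1.
v=3: a=3^2·(≡2), b=3^-5·(≡1) mod 3; (2|3)=-1, (1|3)=+1; (−1)^{2·-5·1}·(-1)^-5·(+1)^2 = -1.
v=∞: -1330 < 0 and -76038 < 0  ⇒  (a,b)_∞ = -1.
v=29: a=29^0·(≡22), b=29^1·(≡27) mod 29; (22|29)=+1, (27|29)=-1; (−1)^{0·1·14}·(+1)^1·(-1)^0 = +1.
v=13: a=13^2·(≡9), b=13^0·(≡12) mod 13; (9|13)=+1, (12|13)=+1; (−1)^{2·0·6}·(+1)^0·(+1)^2 = +1.
v=5: a=5^1·(≡4), b=5^2·(≡3) mod 5; (4|5)=+1, (3|5)=-1; (−1)^{1·2·2}·(+1)^2·(-1)^1 = -1.
|Ram(-1330, -76038)| = 6, even; anisotropic at {2, 3, 5, 7, 19, ∞}.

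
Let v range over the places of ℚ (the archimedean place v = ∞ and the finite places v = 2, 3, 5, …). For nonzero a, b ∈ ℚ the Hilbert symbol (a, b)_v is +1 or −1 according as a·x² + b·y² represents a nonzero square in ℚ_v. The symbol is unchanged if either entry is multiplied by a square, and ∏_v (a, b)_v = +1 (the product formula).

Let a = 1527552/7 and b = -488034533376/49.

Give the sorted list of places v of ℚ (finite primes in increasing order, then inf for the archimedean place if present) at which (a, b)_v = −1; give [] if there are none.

[3, 13]

Mod squares: a ≡ 4641, b ≡ -34. Check v ∈ {∞, 2, 3, 7, 13, 17}.
v=3: a=3^3·(≡2), b=3^4·(≡2) mod 3; (2|3)=-1, (2|3)=-1; (−1)^{3·4·1}·(-1)^4·(-1)^3 = -1.
v=13: a=13^1·(≡7), b=13^2·(≡7) mod 13; (7|13)=-1, (7|13)=-1; (−1)^{1·2·6}·(-1)^2·(-1)^1 = -1.
v=7: a=7^-1·(≡5), b=7^-2·(≡2) mod 7; (5|7)=-1, (2|7)=+1; (−1)^{-1·-2·3}·(-1)^-2·(+1)^-1 = +1.
v=17: a=17^1·(≡4), b=17^1·(≡13) mod 17; (4|17)=+1, (13|17)=+1; (−1)^{1·1·8}·(+1)^1·(+1)^1 = +1.
v=2: v_2(a)=8, v_2(b)=21; units ≡ 1, 7 (mod 8); ε·ε+αω+βω = 0·1+8·0+21·0 ≡ 0  ⇒  (a,b)_2 = +1.
v=∞: 4641 > 0 and -34 < 0  ⇒  (a,b)_∞ = +1.
(4641, -34 / ℚ) ramifies at {3, 13}: a division algebra.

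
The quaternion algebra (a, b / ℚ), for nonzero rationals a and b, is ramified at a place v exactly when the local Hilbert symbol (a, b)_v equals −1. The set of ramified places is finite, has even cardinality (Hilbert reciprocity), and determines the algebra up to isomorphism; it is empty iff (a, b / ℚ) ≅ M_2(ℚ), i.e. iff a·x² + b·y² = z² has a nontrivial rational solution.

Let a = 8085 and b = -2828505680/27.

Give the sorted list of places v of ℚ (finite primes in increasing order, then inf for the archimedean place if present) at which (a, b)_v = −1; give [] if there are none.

[3, 19]

(a, b) ≡ (165, -25935) mod (ℚ^×)²; places V = {2, 3, 5, 7, 11, 13, 19, ∞}.
(a,b)_7: α=2, u≡4; β=1, v≡5 (mod 7); (4|7)=+1, (5|7)=-1; sign (−1)^0·+1^1·-1^2 = +1.
(a,b)_5: α=1, u≡2; β=1, v≡2 (mod 5); (2|5)=-1, (2|5)=-1; sign (−1)^0·-1^1·-1^1 = +1.
(a,b)_2: α=0, β=4; u≡5, v≡1 (mod 8); ε(u)ε(v)=0·0, αω(v)=0·0, βω(u)=4·1; sum ≡ 0  ⇒  +1.
(a,b)_19: α=0, u≡10; β=1, v≡10 (mod 19); (10|19)=-1, (10|19)=-1; sign (−1)^0·-1^1·-1^0 = -1.
(a,b)_3: α=1, u≡1; β=-3, v≡1 (mod 3); (1|3)=+1, (1|3)=+1; sign (−1)^1·+1^-3·+1^1 = -1.
(a,b)_11: α=1, u≡9; β=2, v≡4 (mod 11); (9|11)=+1, (4|11)=+1; sign (−1)^0·+1^2·+1^1 = +1.
(a,b)_13: α=0, u≡12; β=3, v≡2 (mod 13); (12|13)=+1, (2|13)=-1; sign (−1)^0·+1^3·-1^0 = +1.
(a,b)_∞: sgn(165)=+, sgn(-25935)=−, so +1.
(165, -25935 / ℚ) ramifies at {3, 19}: a division algebra.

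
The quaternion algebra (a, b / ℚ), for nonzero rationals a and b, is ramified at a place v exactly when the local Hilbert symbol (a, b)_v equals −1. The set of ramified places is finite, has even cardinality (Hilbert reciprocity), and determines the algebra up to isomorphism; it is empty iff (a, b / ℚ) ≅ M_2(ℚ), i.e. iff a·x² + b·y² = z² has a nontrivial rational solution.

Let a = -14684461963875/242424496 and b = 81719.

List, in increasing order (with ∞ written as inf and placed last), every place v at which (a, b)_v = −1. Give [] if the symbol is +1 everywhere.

Mod squares: a ≡ -1242505, b ≡ 81719. Check v ∈ {∞, 2, 3, 5, 11, 17, 19, 23, 29, 37, 41, 47}.
v=19: a=19^-3·(≡8), b=19^1·(≡7) mod 19; (8|19)=-1, (7|19)=+1; (−1)^{-3·1·9}·(-1)^1·(+1)^-3 = +1.
v=37: a=37^2·(≡13), b=37^0·(≡23) mod 37; (13|37)=-1, (23|37)=-1; (−1)^{2·0·18}·(-1)^0·(-1)^2 = +1.
v=2: v_2(a)=-4, v_2(b)=0; units ≡ 7, 7 (mod 8); ε·ε+αω+βω = 1·1+-4·0+0·0 ≡ 1  ⇒  (a,b)_2 = -1.
v=23: a=23^0·(≡3), b=23^1·(≡11) mod 23; (3|23)=+1, (11|23)=-1; (−1)^{0·1·11}·(+1)^1·(-1)^0 = +1.
v=5: a=5^3·(≡4), b=5^0·(≡4) mod 5; (4|5)=+1, (4|5)=+1; (−1)^{3·0·2}·(+1)^0·(+1)^3 = +1.
v=47: a=47^-2·(≡24), b=47^0·(≡33) mod 47; (24|47)=+1, (33|47)=-1; (−1)^{-2·0·23}·(+1)^0·(-1)^-2 = +1.
v=3: a=3^8·(≡2), b=3^0·(≡2) mod 3; (2|3)=-1, (2|3)=-1; (−1)^{8·0·1}·(-1)^0·(-1)^8 = +1.
v=∞: -1242505 < 0 and 81719 > 0  ⇒  (a,b)_∞ = +1.
v=29: a=29^1·(≡17), b=29^0·(≡26) mod 29; (17|29)=-1, (26|29)=-1; (−1)^{1·0·14}·(-1)^0·(-1)^1 = -1.
v=17: a=17^0·(≡15), b=17^1·(≡13) mod 17; (15|17)=+1, (13|17)=+1; (−1)^{0·1·8}·(+1)^1·(+1)^0 = +1.
v=41: a=41^1·(≡12), b=41^0·(≡6) mod 41; (12|41)=-1, (6|41)=-1; (−1)^{1·0·20}·(-1)^0·(-1)^1 = -1.
v=11: a=11^1·(≡9), b=11^1·(≡4) mod 11; (9|11)=+1, (4|11)=+1; (−1)^{1·1·5}·(+1)^1·(+1)^1 = -1.
(-1242505, 81719 / ℚ) ramifies at {2, 11, 29, 41}: a division algebra.

[2, 11, 29, 41]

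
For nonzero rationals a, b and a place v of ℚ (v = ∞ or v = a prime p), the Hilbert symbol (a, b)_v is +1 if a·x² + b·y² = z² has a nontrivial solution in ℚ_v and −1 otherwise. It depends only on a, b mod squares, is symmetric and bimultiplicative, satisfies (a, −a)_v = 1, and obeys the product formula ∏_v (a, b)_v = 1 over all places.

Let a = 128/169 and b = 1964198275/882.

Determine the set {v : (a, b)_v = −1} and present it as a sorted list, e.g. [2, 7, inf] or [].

[2, 29]

(a, b) ≡ (2, 929798) mod (ℚ^×)²; places V = {2, 3, 5, 7, 13, 17, 23, 29, 41, ∞}.
(a,b)_29: α=0, u≡15; β=1, v≡19 (mod 29); (15|29)=-1, (19|29)=-1; sign (−1)^0·-1^1·-1^0 = -1.
(a,b)_23: α=0, u≡16; β=1, v≡15 (mod 23); (16|23)=+1, (15|23)=-1; sign (−1)^0·+1^1·-1^0 = +1.
(a,b)_7: α=0, u≡2; β=-2, v≡1 (mod 7); (2|7)=+1, (1|7)=+1; sign (−1)^0·+1^-2·+1^0 = +1.
(a,b)_13: α=-2, u≡11; β=2, v≡3 (mod 13); (11|13)=-1, (3|13)=+1; sign (−1)^0·-1^2·+1^-2 = +1.
(a,b)_5: α=0, u≡2; β=2, v≡3 (mod 5); (2|5)=-1, (3|5)=-1; sign (−1)^0·-1^2·-1^0 = +1.
(a,b)_17: α=0, u≡8; β=1, v≡10 (mod 17); (8|17)=+1, (10|17)=-1; sign (−1)^0·+1^1·-1^0 = +1.
(a,b)_3: α=0, u≡2; β=-2, v≡2 (mod 3); (2|3)=-1, (2|3)=-1; sign (−1)^0·-1^-2·-1^0 = +1.
(a,b)_∞: sgn(2)=+, sgn(929798)=+, so +1.
(a,b)_41: α=0, u≡1; β=1, v≡10 (mod 41); (1|41)=+1, (10|41)=+1; sign (−1)^0·+1^1·+1^0 = +1.
(a,b)_2: α=7, β=-1; u≡1, v≡3 (mod 8); ε(u)ε(v)=0·1, αω(v)=7·1, βω(u)=-1·0; sum ≡ 1  ⇒  -1.
|Ram(2, 929798)| = 2, even; anisotropic at {2, 29}.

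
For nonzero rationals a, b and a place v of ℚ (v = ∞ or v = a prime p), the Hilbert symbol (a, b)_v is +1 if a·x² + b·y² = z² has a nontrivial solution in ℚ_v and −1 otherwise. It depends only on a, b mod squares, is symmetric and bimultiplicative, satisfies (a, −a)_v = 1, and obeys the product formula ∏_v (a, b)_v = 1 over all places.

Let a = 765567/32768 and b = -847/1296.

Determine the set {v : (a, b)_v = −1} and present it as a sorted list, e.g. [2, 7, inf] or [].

[7, 19]

Mod squares: a ≡ 1406, b ≡ -7. Check v ∈ {∞, 2, 3, 7, 11, 19, 37}.
v=37: a=37^1·(≡10), b=37^0·(≡4) mod 37; (10|37)=+1, (4|37)=+1; (−1)^{1·0·18}·(+1)^0·(+1)^1 = +1.
v=∞: 1406 > 0 and -7 < 0  ⇒  (a,b)_∞ = +1.
v=7: a=7^0·(≡5), b=7^1·(≡5) mod 7; (5|7)=-1, (5|7)=-1; (−1)^{0·1·3}·(-1)^1·(-1)^0 = -1.
v=3: a=3^2·(≡2), b=3^-4·(≡2) mod 3; (2|3)=-1, (2|3)=-1; (−1)^{2·-4·1}·(-1)^-4·(-1)^2 = +1.
v=2: v_2(a)=-15, v_2(b)=-4; units ≡ 7, 1 (mod 8); ε·ε+αω+βω = 1·0+-15·0+-4·0 ≡ 0  ⇒  (a,b)_2 = +1.
v=11: a=11^2·(≡9), b=11^2·(≡9) mod 11; (9|11)=+1, (9|11)=+1; (−1)^{2·2·5}·(+1)^2·(+1)^2 = +1.
v=19: a=19^1·(≡9), b=19^0·(≡2) mod 19; (9|19)=+1, (2|19)=-1; (−1)^{1·0·9}·(+1)^0·(-1)^1 = -1.
(1406, -7 / ℚ) ramifies at {7, 19}: a division algebra.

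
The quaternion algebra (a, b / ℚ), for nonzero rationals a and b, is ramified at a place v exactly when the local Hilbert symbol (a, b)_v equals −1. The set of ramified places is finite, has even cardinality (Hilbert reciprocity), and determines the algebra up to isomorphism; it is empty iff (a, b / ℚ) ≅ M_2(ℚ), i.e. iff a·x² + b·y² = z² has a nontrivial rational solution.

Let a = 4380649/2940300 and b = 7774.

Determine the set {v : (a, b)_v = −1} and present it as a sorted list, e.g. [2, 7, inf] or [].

[]

Mod squares: a ≡ 3, b ≡ 46. Check v ∈ {∞, 2, 3, 5, 7, 11, 13, 23}.
v=23: a=23^2·(≡8), b=23^1·(≡16) mod 23; (8|23)=+1, (16|23)=+1; (−1)^{2·1·11}·(+1)^1·(+1)^2 = +1.
v=2: v_2(a)=-2, v_2(b)=1; units ≡ 3, 7 (mod 8); ε·ε+αω+βω = 1·1+-2·0+1·1 ≡ 0  ⇒  (a,b)_2 = +1.
v=3: a=3^-5·(≡1), b=3^0·(≡1) mod 3; (1|3)=+1, (1|3)=+1; (−1)^{-5·0·1}·(+1)^0·(+1)^-5 = +1.
v=5: a=5^-2·(≡2), b=5^0·(≡4) mod 5; (2|5)=-1, (4|5)=+1; (−1)^{-2·0·2}·(-1)^0·(+1)^-2 = +1.
v=7: a=7^2·(≡3), b=7^0·(≡4) mod 7; (3|7)=-1, (4|7)=+1; (−1)^{2·0·3}·(-1)^0·(+1)^2 = +1.
v=11: a=11^-2·(≡9), b=11^0·(≡8) mod 11; (9|11)=+1, (8|11)=-1; (−1)^{-2·0·5}·(+1)^0·(-1)^-2 = +1.
v=13: a=13^2·(≡1), b=13^2·(≡7) mod 13; (1|13)=+1, (7|13)=-1; (−1)^{2·2·6}·(+1)^2·(-1)^2 = +1.
v=∞: 3 > 0 and 46 > 0  ⇒  (a,b)_∞ = +1.
Ram(a, b) = ∅: the form 3·x² + 46·y² − z² is isotropic over every ℚ_v, so by Hasse–Minkowski it is isotropic over ℚ.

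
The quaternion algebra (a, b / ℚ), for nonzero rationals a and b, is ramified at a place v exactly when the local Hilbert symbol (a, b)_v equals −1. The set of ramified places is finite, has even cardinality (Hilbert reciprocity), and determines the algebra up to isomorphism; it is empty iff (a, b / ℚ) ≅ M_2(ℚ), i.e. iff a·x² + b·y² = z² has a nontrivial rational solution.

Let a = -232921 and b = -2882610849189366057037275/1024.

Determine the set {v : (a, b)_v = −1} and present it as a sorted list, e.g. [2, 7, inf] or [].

[13, 19, 41, inf]

Mod squares: a ≡ -232921, b ≡ -12259. Check v ∈ {∞, 2, 3, 5, 7, 11, 13, 19, 23, 41}.
v=11: a=11^0·(≡4), b=11^2·(≡8) mod 11; (4|11)=+1, (8|11)=-1; (−1)^{0·2·5}·(+1)^2·(-1)^0 = +1.
v=23: a=23^1·(≡16), b=23^3·(≡11) mod 23; (16|23)=+1, (11|23)=-1; (−1)^{1·3·11}·(+1)^3·(-1)^1 = +1.
v=41: a=41^1·(≡18), b=41^3·(≡14) mod 41; (18|41)=+1, (14|41)=-1; (−1)^{1·3·20}·(+1)^3·(-1)^1 = -1.
v=∞: -232921 < 0 and -12259 < 0  ⇒  (a,b)_∞ = -1.
v=19: a=19^1·(≡15), b=19^4·(≡10) mod 19; (15|19)=-1, (10|19)=-1; (−1)^{1·4·9}·(-1)^4·(-1)^1 = -1.
v=7: a=7^0·(≡4), b=7^2·(≡3) mod 7; (4|7)=+1, (3|7)=-1; (−1)^{0·2·3}·(+1)^2·(-1)^0 = +1.
v=3: a=3^0·(≡2), b=3^4·(≡2) mod 3; (2|3)=-1, (2|3)=-1; (−1)^{0·4·1}·(-1)^4·(-1)^0 = +1.
v=13: a=13^1·(≡10), b=13^3·(≡7) mod 13; (10|13)=+1, (7|13)=-1; (−1)^{1·3·6}·(+1)^3·(-1)^1 = -1.
v=5: a=5^0·(≡4), b=5^2·(≡1) mod 5; (4|5)=+1, (1|5)=+1; (−1)^{0·2·2}·(+1)^2·(+1)^0 = +1.
v=2: v_2(a)=0, v_2(b)=-10; units ≡ 7, 5 (mod 8); ε·ε+αω+βω = 1·0+0·1+-10·0 ≡ 0  ⇒  (a,b)_2 = +1.
|Ram(-232921, -12259)| = 4, even; anisotropic at {13, 19, 41, ∞}.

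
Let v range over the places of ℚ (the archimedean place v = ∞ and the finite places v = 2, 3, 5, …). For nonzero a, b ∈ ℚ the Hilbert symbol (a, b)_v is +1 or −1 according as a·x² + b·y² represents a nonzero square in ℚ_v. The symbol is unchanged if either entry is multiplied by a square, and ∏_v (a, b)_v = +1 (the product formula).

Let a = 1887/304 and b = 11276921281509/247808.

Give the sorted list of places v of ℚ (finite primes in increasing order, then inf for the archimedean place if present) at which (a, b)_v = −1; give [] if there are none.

Mod squares: a ≡ 35853, b ≡ 14858. Check v ∈ {∞, 2, 3, 11, 13, 17, 19, 23, 37}.
v=3: a=3^1·(≡2), b=3^8·(≡2) mod 3; (2|3)=-1, (2|3)=-1; (−1)^{1·8·1}·(-1)^8·(-1)^1 = -1.
v=23: a=23^0·(≡14), b=23^1·(≡4) mod 23; (14|23)=-1, (4|23)=+1; (−1)^{0·1·11}·(-1)^1·(+1)^0 = -1.
v=2: v_2(a)=-4, v_2(b)=-11; units ≡ 5, 5 (mod 8); ε·ε+αω+βω = 0·0+-4·1+-11·1 ≡ 1  ⇒  (a,b)_2 = -1.
v=17: a=17^1·(≡4), b=17^1·(≡11) mod 17; (4|17)=+1, (11|17)=-1; (−1)^{1·1·8}·(+1)^1·(-1)^1 = -1.
v=13: a=13^0·(≡3), b=13^2·(≡4) mod 13; (3|13)=+1, (4|13)=+1; (−1)^{0·2·6}·(+1)^2·(+1)^0 = +1.
v=∞: 35853 > 0 and 14858 > 0  ⇒  (a,b)_∞ = +1.
v=37: a=37^1·(≡11), b=37^2·(≡1) mod 37; (11|37)=+1, (1|37)=+1; (−1)^{1·2·18}·(+1)^2·(+1)^1 = +1.
v=11: a=11^0·(≡4), b=11^-2·(≡2) mod 11; (4|11)=+1, (2|11)=-1; (−1)^{0·-2·5}·(+1)^-2·(-1)^0 = +1.
v=19: a=19^-1·(≡17), b=19^1·(≡2) mod 19; (17|19)=+1, (2|19)=-1; (−1)^{-1·1·9}·(+1)^1·(-1)^-1 = +1.
(35853, 14858 / ℚ) ramifies at {2, 3, 17, 23}: a division algebra.

[2, 3, 17, 23]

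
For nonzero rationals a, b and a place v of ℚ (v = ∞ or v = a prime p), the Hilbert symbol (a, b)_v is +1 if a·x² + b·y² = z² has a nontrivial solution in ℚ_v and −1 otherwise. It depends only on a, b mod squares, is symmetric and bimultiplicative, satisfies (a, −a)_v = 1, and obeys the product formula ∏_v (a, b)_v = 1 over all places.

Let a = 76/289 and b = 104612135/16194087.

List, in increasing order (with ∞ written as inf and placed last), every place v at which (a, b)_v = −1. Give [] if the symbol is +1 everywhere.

(a, b) ≡ (19, 534905) mod (ℚ^×)²; places V = {2, 3, 5, 7, 13, 17, 19, 29, 31, 37, ∞}.
(a,b)_37: α=0, u≡5; β=2, v≡10 (mod 37); (5|37)=-1, (10|37)=+1; sign (−1)^0·-1^2·+1^0 = +1.
(a,b)_∞: sgn(19)=+, sgn(534905)=+, so +1.
(a,b)_31: α=0, u≡20; β=1, v≡25 (mod 31); (20|31)=+1, (25|31)=+1; sign (−1)^0·+1^1·+1^0 = +1.
(a,b)_5: α=0, u≡4; β=1, v≡1 (mod 5); (4|5)=+1, (1|5)=+1; sign (−1)^0·+1^1·+1^0 = +1.
(a,b)_13: α=0, u≡8; β=-4, v≡7 (mod 13); (8|13)=-1, (7|13)=-1; sign (−1)^0·-1^-4·-1^0 = +1.
(a,b)_29: α=0, u≡11; β=1, v≡4 (mod 29); (11|29)=-1, (4|29)=+1; sign (−1)^0·-1^1·+1^0 = -1.
(a,b)_3: α=0, u≡1; β=-4, v≡2 (mod 3); (1|3)=+1, (2|3)=-1; sign (−1)^0·+1^-4·-1^0 = +1.
(a,b)_7: α=0, u≡3; β=-1, v≡3 (mod 7); (3|7)=-1, (3|7)=-1; sign (−1)^0·-1^-1·-1^0 = -1.
(a,b)_2: α=2, β=0; u≡3, v≡1 (mod 8); ε(u)ε(v)=1·0, αω(v)=2·0, βω(u)=0·1; sum ≡ 0  ⇒  +1.
(a,b)_17: α=-2, u≡8; β=1, v≡2 (mod 17); (8|17)=+1, (2|17)=+1; sign (−1)^0·+1^1·+1^-2 = +1.
(a,b)_19: α=1, u≡1; β=0, v≡5 (mod 19); (1|19)=+1, (5|19)=+1; sign (−1)^0·+1^0·+1^1 = +1.
|Ram(19, 534905)| = 2, even; anisotropic at {7, 29}.

[7, 29]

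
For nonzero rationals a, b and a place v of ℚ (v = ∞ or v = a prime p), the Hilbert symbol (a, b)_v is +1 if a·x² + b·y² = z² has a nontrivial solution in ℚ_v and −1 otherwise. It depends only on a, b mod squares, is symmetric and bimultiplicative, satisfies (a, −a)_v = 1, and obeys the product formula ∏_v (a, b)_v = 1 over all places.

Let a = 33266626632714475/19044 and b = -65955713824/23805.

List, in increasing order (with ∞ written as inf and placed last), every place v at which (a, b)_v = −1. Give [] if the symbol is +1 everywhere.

[7, 17]

Mod squares: a ≡ 91, b ≡ -170. Check v ∈ {∞, 2, 3, 5, 7, 11, 13, 17, 23}.
v=5: a=5^2·(≡1), b=5^-1·(≡1) mod 5; (1|5)=+1, (1|5)=+1; (−1)^{2·-1·2}·(+1)^-1·(+1)^2 = +1.
v=23: a=23^-2·(≡21), b=23^-2·(≡11) mod 23; (21|23)=-1, (11|23)=-1; (−1)^{-2·-2·11}·(-1)^-2·(-1)^-2 = +1.
v=2: v_2(a)=-2, v_2(b)=5; units ≡ 3, 3 (mod 8); ε·ε+αω+βω = 1·1+-2·1+5·1 ≡ 0  ⇒  (a,b)_2 = +1.
v=7: a=7^1·(≡5), b=7^2·(≡3) mod 7; (5|7)=-1, (3|7)=-1; (−1)^{1·2·3}·(-1)^2·(-1)^1 = -1.
v=3: a=3^-2·(≡1), b=3^-2·(≡1) mod 3; (1|3)=+1, (1|3)=+1; (−1)^{-2·-2·1}·(+1)^-2·(+1)^-2 = +1.
v=13: a=13^5·(≡5), b=13^2·(≡4) mod 13; (5|13)=-1, (4|13)=+1; (−1)^{5·2·6}·(-1)^2·(+1)^5 = +1.
v=∞: 91 > 0 and -170 < 0  ⇒  (a,b)_∞ = +1.
v=17: a=17^2·(≡11), b=17^1·(≡10) mod 17; (11|17)=-1, (10|17)=-1; (−1)^{2·1·8}·(-1)^1·(-1)^2 = -1.
v=11: a=11^6·(≡1), b=11^4·(≡10) mod 11; (1|11)=+1, (10|11)=-1; (−1)^{6·4·5}·(+1)^4·(-1)^6 = +1.
|Ram(91, -170)| = 2, even; anisotropic at {7, 17}.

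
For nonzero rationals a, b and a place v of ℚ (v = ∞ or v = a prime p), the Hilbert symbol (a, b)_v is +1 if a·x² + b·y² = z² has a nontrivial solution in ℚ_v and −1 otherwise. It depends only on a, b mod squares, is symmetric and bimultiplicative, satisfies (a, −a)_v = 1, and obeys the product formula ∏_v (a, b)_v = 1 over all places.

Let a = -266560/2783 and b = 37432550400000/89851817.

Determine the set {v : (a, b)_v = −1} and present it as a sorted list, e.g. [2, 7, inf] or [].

[2, 7, 23, 29]

(a, b) ≡ (-1955, 103530) mod (ℚ^×)²; places V = {2, 3, 5, 7, 11, 17, 19, 23, 29, ∞}.
(a,b)_29: α=0, u≡21; β=1, v≡17 (mod 29); (21|29)=-1, (17|29)=-1; sign (−1)^0·-1^1·-1^0 = -1.
(a,b)_2: α=6, β=13; u≡5, v≡5 (mod 8); ε(u)ε(v)=0·0, αω(v)=6·1, βω(u)=13·1; sum ≡ 1  ⇒  -1.
(a,b)_7: α=2, u≡5; β=5, v≡3 (mod 7); (5|7)=-1, (3|7)=-1; sign (−1)^0·-1^5·-1^2 = -1.
(a,b)_23: α=-1, u≡17; β=0, v≡14 (mod 23); (17|23)=-1, (14|23)=-1; sign (−1)^0·-1^0·-1^-1 = -1.
(a,b)_17: α=1, u≡8; β=-1, v≡4 (mod 17); (8|17)=+1, (4|17)=+1; sign (−1)^0·+1^-1·+1^1 = +1.
(a,b)_11: α=-2, u≡3; β=-4, v≡3 (mod 11); (3|11)=+1, (3|11)=+1; sign (−1)^0·+1^-4·+1^-2 = +1.
(a,b)_19: α=0, u≡18; β=-2, v≡13 (mod 19); (18|19)=-1, (13|19)=-1; sign (−1)^0·-1^-2·-1^0 = +1.
(a,b)_5: α=1, u≡1; β=5, v≡4 (mod 5); (1|5)=+1, (4|5)=+1; sign (−1)^0·+1^5·+1^1 = +1.
(a,b)_∞: sgn(-1955)=−, sgn(103530)=+, so +1.
(a,b)_3: α=0, u≡1; β=1, v≡1 (mod 3); (1|3)=+1, (1|3)=+1; sign (−1)^0·+1^1·+1^0 = +1.
(-1955, 103530 / ℚ) ramifies at {2, 7, 23, 29}: a division algebra.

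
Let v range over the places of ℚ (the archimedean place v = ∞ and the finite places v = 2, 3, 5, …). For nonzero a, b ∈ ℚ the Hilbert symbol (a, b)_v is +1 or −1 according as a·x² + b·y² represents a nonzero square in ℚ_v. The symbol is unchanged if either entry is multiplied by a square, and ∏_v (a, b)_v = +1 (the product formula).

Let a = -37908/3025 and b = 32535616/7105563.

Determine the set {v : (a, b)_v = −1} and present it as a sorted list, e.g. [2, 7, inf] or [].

Mod squares: a ≡ -13, b ≡ 3. Check v ∈ {∞, 2, 3, 5, 11, 13, 19, 23, 31}.
v=19: a=19^0·(≡4), b=19^-2·(≡3) mod 19; (4|19)=+1, (3|19)=-1; (−1)^{0·-2·9}·(+1)^-2·(-1)^0 = +1.
v=31: a=31^0·(≡2), b=31^2·(≡3) mod 31; (2|31)=+1, (3|31)=-1; (−1)^{0·2·15}·(+1)^2·(-1)^0 = +1.
v=5: a=5^-2·(≡2), b=5^0·(≡2) mod 5; (2|5)=-1, (2|5)=-1; (−1)^{-2·0·2}·(-1)^0·(-1)^-2 = +1.
v=3: a=3^6·(≡2), b=3^-9·(≡1) mod 3; (2|3)=-1, (1|3)=+1; (−1)^{6·-9·1}·(-1)^-9·(+1)^6 = -1.
v=2: v_2(a)=2, v_2(b)=6; units ≡ 3, 3 (mod 8); ε·ε+αω+βω = 1·1+2·1+6·1 ≡ 1  ⇒  (a,b)_2 = -1.
v=∞: -13 < 0 and 3 > 0  ⇒  (a,b)_∞ = +1.
v=11: a=11^-2·(≡3), b=11^0·(≡1) mod 11; (3|11)=+1, (1|11)=+1; (−1)^{-2·0·5}·(+1)^0·(+1)^-2 = +1.
v=13: a=13^1·(≡1), b=13^0·(≡10) mod 13; (1|13)=+1, (10|13)=+1; (−1)^{1·0·6}·(+1)^0·(+1)^1 = +1.
v=23: a=23^0·(≡15), b=23^2·(≡4) mod 23; (15|23)=-1, (4|23)=+1; (−1)^{0·2·11}·(-1)^2·(+1)^0 = +1.
Ram(-13, 3) = {2, 3}; no ℚ_2-point on the conic.

[2, 3]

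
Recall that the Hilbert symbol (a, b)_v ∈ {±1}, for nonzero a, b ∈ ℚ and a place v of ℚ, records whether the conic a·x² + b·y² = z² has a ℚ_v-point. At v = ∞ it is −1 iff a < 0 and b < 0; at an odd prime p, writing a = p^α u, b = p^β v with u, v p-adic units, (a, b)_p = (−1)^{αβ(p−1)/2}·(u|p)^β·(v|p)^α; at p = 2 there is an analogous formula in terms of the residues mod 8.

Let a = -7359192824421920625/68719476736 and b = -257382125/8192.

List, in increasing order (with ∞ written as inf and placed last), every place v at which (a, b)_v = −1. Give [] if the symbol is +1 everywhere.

[2, 5, 17, inf]

(a, b) ≡ (-17, -170170) mod (ℚ^×)²; places V = {2, 3, 5, 7, 11, 13, 17, ∞}.
(a,b)_13: α=6, u≡12; β=1, v≡12 (mod 13); (12|13)=+1, (12|13)=+1; sign (−1)^0·+1^1·+1^6 = +1.
(a,b)_7: α=0, u≡4; β=1, v≡2 (mod 7); (4|7)=+1, (2|7)=+1; sign (−1)^0·+1^1·+1^0 = +1.
(a,b)_11: α=6, u≡4; β=3, v≡2 (mod 11); (4|11)=+1, (2|11)=-1; sign (−1)^0·+1^3·-1^6 = +1.
(a,b)_17: α=1, u≡8; β=1, v≡5 (mod 17); (8|17)=+1, (5|17)=-1; sign (−1)^0·+1^1·-1^1 = -1.
(a,b)_3: α=4, u≡1; β=0, v≡2 (mod 3); (1|3)=+1, (2|3)=-1; sign (−1)^0·+1^0·-1^4 = +1.
(a,b)_2: α=-36, β=-13; u≡7, v≡3 (mod 8); ε(u)ε(v)=1·1, αω(v)=-36·1, βω(u)=-13·0; sum ≡ 1  ⇒  -1.
(a,b)_∞: sgn(-17)=−, sgn(-170170)=−, so -1.
(a,b)_5: α=4, u≡2; β=3, v≡4 (mod 5); (2|5)=-1, (4|5)=+1; sign (−1)^0·-1^3·+1^4 = -1.
Ram(-17, -170170) = {2, 5, 17, ∞}; no ℚ_2-point on the conic.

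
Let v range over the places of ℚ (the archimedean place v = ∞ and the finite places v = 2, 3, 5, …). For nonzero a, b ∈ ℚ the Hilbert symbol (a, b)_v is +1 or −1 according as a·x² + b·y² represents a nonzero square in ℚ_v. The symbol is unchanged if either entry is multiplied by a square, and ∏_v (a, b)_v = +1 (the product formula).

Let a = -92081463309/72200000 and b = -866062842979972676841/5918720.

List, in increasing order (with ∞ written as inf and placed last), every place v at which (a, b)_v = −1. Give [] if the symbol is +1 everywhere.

Mod squares: a ≡ -345, b ≡ -10005. Check v ∈ {∞, 2, 3, 5, 11, 17, 19, 23, 29, 41}.
v=17: a=17^0·(≡7), b=17^-2·(≡9) mod 17; (7|17)=-1, (9|17)=+1; (−1)^{0·-2·8}·(-1)^-2·(+1)^0 = +1.
v=23: a=23^1·(≡6), b=23^3·(≡1) mod 23; (6|23)=+1, (1|23)=+1; (−1)^{1·3·11}·(+1)^3·(+1)^1 = -1.
v=41: a=41^2·(≡17), b=41^2·(≡40) mod 41; (17|41)=-1, (40|41)=+1; (−1)^{2·2·20}·(-1)^2·(+1)^2 = +1.
v=19: a=19^-2·(≡4), b=19^0·(≡15) mod 19; (4|19)=+1, (15|19)=-1; (−1)^{-2·0·9}·(+1)^0·(-1)^-2 = +1.
v=5: a=5^-5·(≡4), b=5^-1·(≡1) mod 5; (4|5)=+1, (1|5)=+1; (−1)^{-5·-1·2}·(+1)^-1·(+1)^-5 = +1.
v=∞: -345 < 0 and -10005 < 0  ⇒  (a,b)_∞ = -1.
v=29: a=29^0·(≡19), b=29^3·(≡11) mod 29; (19|29)=-1, (11|29)=-1; (−1)^{0·3·14}·(-1)^3·(-1)^0 = -1.
v=3: a=3^9·(≡2), b=3^15·(≡1) mod 3; (2|3)=-1, (1|3)=+1; (−1)^{9·15·1}·(-1)^15·(+1)^9 = +1.
v=11: a=11^2·(≡2), b=11^2·(≡3) mod 11; (2|11)=-1, (3|11)=+1; (−1)^{2·2·5}·(-1)^2·(+1)^2 = +1.
v=2: v_2(a)=-6, v_2(b)=-12; units ≡ 7, 3 (mod 8); ε·ε+αω+βω = 1·1+-6·1+-12·0 ≡ 1  ⇒  (a,b)_2 = -1.
|Ram(-345, -10005)| = 4, even; anisotropic at {2, 23, 29, ∞}.

[2, 23, 29, inf]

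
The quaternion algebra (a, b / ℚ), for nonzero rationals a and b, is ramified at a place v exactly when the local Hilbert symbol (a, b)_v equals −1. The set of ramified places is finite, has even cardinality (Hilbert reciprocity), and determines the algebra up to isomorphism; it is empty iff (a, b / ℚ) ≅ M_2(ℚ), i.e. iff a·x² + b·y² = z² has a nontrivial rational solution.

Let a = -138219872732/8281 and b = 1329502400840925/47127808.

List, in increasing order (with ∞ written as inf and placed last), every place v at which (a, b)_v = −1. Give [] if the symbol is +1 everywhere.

[13, 23, 29, 31]

Mod squares: a ≡ -35957303, b ≡ 8881453841. Check v ∈ {∞, 2, 3, 5, 7, 13, 17, 19, 23, 29, 31, 37, 47}.
v=7: a=7^-2·(≡3), b=7^-2·(≡4) mod 7; (3|7)=-1, (4|7)=+1; (−1)^{-2·-2·3}·(-1)^-2·(+1)^-2 = +1.
v=23: a=23^1·(≡8), b=23^1·(≡18) mod 23; (8|23)=+1, (18|23)=+1; (−1)^{1·1·11}·(+1)^1·(+1)^1 = -1.
v=5: a=5^0·(≡3), b=5^2·(≡4) mod 5; (3|5)=-1, (4|5)=+1; (−1)^{0·2·2}·(-1)^2·(+1)^0 = +1.
v=2: v_2(a)=2, v_2(b)=-8; units ≡ 1, 1 (mod 8); ε·ε+αω+βω = 0·0+2·0+-8·0 ≡ 0  ⇒  (a,b)_2 = +1.
v=47: a=47^1·(≡2), b=47^1·(≡43) mod 47; (2|47)=+1, (43|47)=-1; (−1)^{1·1·23}·(+1)^1·(-1)^1 = +1.
v=29: a=29^1·(≡17), b=29^1·(≡13) mod 29; (17|29)=-1, (13|29)=+1; (−1)^{1·1·14}·(-1)^1·(+1)^1 = -1.
v=19: a=19^0·(≡5), b=19^1·(≡11) mod 19; (5|19)=+1, (11|19)=+1; (−1)^{0·1·9}·(+1)^1·(+1)^0 = +1.
v=17: a=17^0·(≡9), b=17^-2·(≡2) mod 17; (9|17)=+1, (2|17)=+1; (−1)^{0·-2·8}·(+1)^-2·(+1)^0 = +1.
v=∞: -35957303 < 0 and 8881453841 > 0  ⇒  (a,b)_∞ = +1.
v=3: a=3^0·(≡1), b=3^4·(≡2) mod 3; (1|3)=+1, (2|3)=-1; (−1)^{0·4·1}·(+1)^4·(-1)^0 = +1.
v=13: a=13^-2·(≡2), b=13^-1·(≡9) mod 13; (2|13)=-1, (9|13)=+1; (−1)^{-2·-1·6}·(-1)^-1·(+1)^-2 = -1.
v=37: a=37^1·(≡29), b=37^1·(≡22) mod 37; (29|37)=-1, (22|37)=-1; (−1)^{1·1·18}·(-1)^1·(-1)^1 = +1.
v=31: a=31^3·(≡14), b=31^3·(≡14) mod 31; (14|31)=+1, (14|31)=+1; (−1)^{3·3·15}·(+1)^3·(+1)^3 = -1.
Ram(-35957303, 8881453841) = {13, 23, 29, 31}; no ℚ_13-point on the conic.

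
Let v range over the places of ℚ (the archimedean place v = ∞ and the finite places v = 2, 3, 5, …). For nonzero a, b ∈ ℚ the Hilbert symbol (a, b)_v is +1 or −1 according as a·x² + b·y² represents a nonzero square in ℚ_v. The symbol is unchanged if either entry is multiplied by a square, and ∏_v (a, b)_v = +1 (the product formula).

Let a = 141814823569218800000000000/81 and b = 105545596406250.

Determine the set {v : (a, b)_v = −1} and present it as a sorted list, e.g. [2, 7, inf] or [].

[3, 11]

Mod squares: a ≡ 1430, b ≡ 2730. Check v ∈ {∞, 2, 3, 5, 7, 11, 13}.
v=3: a=3^-4·(≡2), b=3^1·(≡1) mod 3; (2|3)=-1, (1|3)=+1; (−1)^{-4·1·1}·(-1)^1·(+1)^-4 = -1.
v=∞: 1430 > 0 and 2730 > 0  ⇒  (a,b)_∞ = +1.
v=13: a=13^5·(≡7), b=13^3·(≡7) mod 13; (7|13)=-1, (7|13)=-1; (−1)^{5·3·6}·(-1)^3·(-1)^5 = +1.
v=7: a=7^2·(≡1), b=7^1·(≡6) mod 7; (1|7)=+1, (6|7)=-1; (−1)^{2·1·3}·(+1)^1·(-1)^2 = +1.
v=5: a=5^11·(≡4), b=5^7·(≡4) mod 5; (4|5)=+1, (4|5)=+1; (−1)^{11·7·2}·(+1)^7·(+1)^11 = +1.
v=11: a=11^7·(≡5), b=11^4·(≡7) mod 11; (5|11)=+1, (7|11)=-1; (−1)^{7·4·5}·(+1)^4·(-1)^7 = -1.
v=2: v_2(a)=13, v_2(b)=1; units ≡ 3, 5 (mod 8); ε·ε+αω+βω = 1·0+13·1+1·1 ≡ 0  ⇒  (a,b)_2 = +1.
|Ram(1430, 2730)| = 2, even; anisotropic at {3, 11}.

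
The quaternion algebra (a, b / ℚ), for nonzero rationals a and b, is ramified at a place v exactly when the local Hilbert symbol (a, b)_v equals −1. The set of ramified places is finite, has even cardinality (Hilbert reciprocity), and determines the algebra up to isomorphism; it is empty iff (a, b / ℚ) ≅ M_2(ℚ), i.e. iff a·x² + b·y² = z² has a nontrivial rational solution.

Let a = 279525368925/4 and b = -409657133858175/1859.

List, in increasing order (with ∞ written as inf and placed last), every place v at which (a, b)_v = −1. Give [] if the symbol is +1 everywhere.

[7, 11, 29, 43]

(a, b) ≡ (562397, -185028613) mod (ℚ^×)²; places V = {2, 3, 5, 7, 11, 13, 29, 41, 43, 47, ∞}.
(a,b)_∞: sgn(562397)=+, sgn(-185028613)=−, so +1.
(a,b)_43: α=1, u≡22; β=1, v≡29 (mod 43); (22|43)=-1, (29|43)=-1; sign (−1)^1·-1^1·-1^1 = -1.
(a,b)_47: α=2, u≡36; β=3, v≡13 (mod 47); (36|47)=+1, (13|47)=-1; sign (−1)^0·+1^3·-1^2 = +1.
(a,b)_2: α=-2, β=0; u≡5, v≡3 (mod 8); ε(u)ε(v)=0·1, αω(v)=-2·1, βω(u)=0·1; sum ≡ 0  ⇒  +1.
(a,b)_13: α=0, u≡9; β=-2, v≡4 (mod 13); (9|13)=+1, (4|13)=+1; sign (−1)^0·+1^-2·+1^0 = +1.
(a,b)_29: α=1, u≡12; β=1, v≡7 (mod 29); (12|29)=-1, (7|29)=+1; sign (−1)^0·-1^1·+1^1 = -1.
(a,b)_5: α=2, u≡3; β=2, v≡2 (mod 5); (3|5)=-1, (2|5)=-1; sign (−1)^0·-1^2·-1^2 = +1.
(a,b)_3: α=2, u≡2; β=2, v≡2 (mod 3); (2|3)=-1, (2|3)=-1; sign (−1)^0·-1^2·-1^2 = +1.
(a,b)_41: α=1, u≡40; β=1, v≡5 (mod 41); (40|41)=+1, (5|41)=+1; sign (−1)^0·+1^1·+1^1 = +1.
(a,b)_7: α=0, u≡3; β=3, v≡5 (mod 7); (3|7)=-1, (5|7)=-1; sign (−1)^0·-1^3·-1^0 = -1.
(a,b)_11: α=1, u≡8; β=-1, v≡7 (mod 11); (8|11)=-1, (7|11)=-1; sign (−1)^1·-1^-1·-1^1 = -1.
|Ram(562397, -185028613)| = 4, even; anisotropic at {7, 11, 29, 43}.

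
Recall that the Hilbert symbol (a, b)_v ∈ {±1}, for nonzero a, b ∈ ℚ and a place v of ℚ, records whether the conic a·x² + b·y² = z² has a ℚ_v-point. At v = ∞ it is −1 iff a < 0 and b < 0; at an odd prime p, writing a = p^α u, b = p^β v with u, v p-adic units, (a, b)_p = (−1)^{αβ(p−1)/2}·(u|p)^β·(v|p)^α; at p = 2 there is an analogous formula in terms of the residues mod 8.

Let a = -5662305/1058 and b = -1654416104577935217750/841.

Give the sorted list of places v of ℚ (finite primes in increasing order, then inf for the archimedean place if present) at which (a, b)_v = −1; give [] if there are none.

Mod squares: a ≡ -139810, b ≡ -2656390. Check v ∈ {∞, 2, 3, 5, 7, 11, 17, 19, 23, 29, 31, 41}.
v=29: a=29^0·(≡23), b=29^-2·(≡14) mod 29; (23|29)=+1, (14|29)=-1; (−1)^{0·-2·14}·(+1)^-2·(-1)^0 = +1.
v=7: a=7^0·(≡2), b=7^2·(≡5) mod 7; (2|7)=+1, (5|7)=-1; (−1)^{0·2·3}·(+1)^2·(-1)^0 = +1.
v=2: v_2(a)=-1, v_2(b)=1; units ≡ 7, 5 (mod 8); ε·ε+αω+βω = 1·0+-1·1+1·0 ≡ 1  ⇒  (a,b)_2 = -1.
v=3: a=3^4·(≡2), b=3^2·(≡2) mod 3; (2|3)=-1, (2|3)=-1; (−1)^{4·2·1}·(-1)^2·(-1)^4 = +1.
v=19: a=19^0·(≡16), b=19^1·(≡16) mod 19; (16|19)=+1, (16|19)=+1; (−1)^{0·1·9}·(+1)^1·(+1)^0 = +1.
v=17: a=17^0·(≡1), b=17^2·(≡9) mod 17; (1|17)=+1, (9|17)=+1; (−1)^{0·2·8}·(+1)^2·(+1)^0 = +1.
v=41: a=41^1·(≡38), b=41^3·(≡21) mod 41; (38|41)=-1, (21|41)=+1; (−1)^{1·3·20}·(-1)^3·(+1)^1 = -1.
v=11: a=11^1·(≡6), b=11^3·(≡4) mod 11; (6|11)=-1, (4|11)=+1; (−1)^{1·3·5}·(-1)^3·(+1)^1 = +1.
v=∞: -139810 < 0 and -2656390 < 0  ⇒  (a,b)_∞ = -1.
v=23: a=23^-2·(≡21), b=23^0·(≡8) mod 23; (21|23)=-1, (8|23)=+1; (−1)^{-2·0·11}·(-1)^0·(+1)^-2 = +1.
v=5: a=5^1·(≡3), b=5^3·(≡3) mod 5; (3|5)=-1, (3|5)=-1; (−1)^{1·3·2}·(-1)^3·(-1)^1 = +1.
v=31: a=31^1·(≡7), b=31^3·(≡7) mod 31; (7|31)=+1, (7|31)=+1; (−1)^{1·3·15}·(+1)^3·(+1)^1 = -1.
|Ram(-139810, -2656390)| = 4, even; anisotropic at {2, 31, 41, ∞}.

[2, 31, 41, inf]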